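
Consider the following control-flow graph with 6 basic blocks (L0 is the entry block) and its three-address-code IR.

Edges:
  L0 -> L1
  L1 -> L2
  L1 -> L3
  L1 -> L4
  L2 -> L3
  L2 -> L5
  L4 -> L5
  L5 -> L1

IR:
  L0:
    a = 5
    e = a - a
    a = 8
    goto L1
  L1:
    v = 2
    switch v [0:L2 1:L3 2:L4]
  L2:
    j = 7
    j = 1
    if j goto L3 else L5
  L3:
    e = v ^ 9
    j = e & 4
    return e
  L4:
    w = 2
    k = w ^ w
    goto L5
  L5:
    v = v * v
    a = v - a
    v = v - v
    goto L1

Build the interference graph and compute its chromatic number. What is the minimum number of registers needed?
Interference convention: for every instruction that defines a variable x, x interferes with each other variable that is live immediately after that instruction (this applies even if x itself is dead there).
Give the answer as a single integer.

Per-block:
  L0 def {a,e} use ∅
  L1 def {v} use ∅
  L2 def {j} use ∅
  L3 def {e,j} use {v}
  L4 def {k,w} use ∅
  L5 def {a,v} use {a,v}

Live sets:
  L0 li=∅ lo={a}
  L1 li={a} lo={a,v}
  L2 li={a,v} lo={a,v}
  L3 li={v} lo=∅
  L4 li={a,v} lo={a,v}
  L5 li={a,v} lo={a}

Interference:
  a: {j,k,v,w}
  e: {j}
  j: {a,e,v}
  k: {a,v}
  v: {a,j,k,w}
  w: {a,v}

Chromatic number:
  {a,j,v} pairwise interfere (3-clique) ⇒ χ ≥ 3
  assign a→c0 e→c0 j→c2 k→c2 v→c1 w→c2 — no edge inside a register ⇒ χ ≤ 3
  χ = 3

Answer: 3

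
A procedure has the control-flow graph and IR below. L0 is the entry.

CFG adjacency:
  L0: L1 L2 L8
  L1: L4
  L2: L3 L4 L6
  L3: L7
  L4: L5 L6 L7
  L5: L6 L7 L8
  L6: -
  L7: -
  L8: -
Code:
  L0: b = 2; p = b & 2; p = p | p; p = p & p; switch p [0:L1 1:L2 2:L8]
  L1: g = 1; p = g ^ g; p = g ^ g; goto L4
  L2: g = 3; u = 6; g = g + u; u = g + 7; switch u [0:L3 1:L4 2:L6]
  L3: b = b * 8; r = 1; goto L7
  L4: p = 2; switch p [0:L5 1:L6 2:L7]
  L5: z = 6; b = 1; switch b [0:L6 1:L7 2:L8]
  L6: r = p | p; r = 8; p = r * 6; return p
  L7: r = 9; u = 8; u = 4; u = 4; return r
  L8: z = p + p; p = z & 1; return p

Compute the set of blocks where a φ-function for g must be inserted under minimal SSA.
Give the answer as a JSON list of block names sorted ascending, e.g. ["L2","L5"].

Answer: ["L4", "L6", "L7", "L8"]

Analysis:
idom tree: L1←L0 L2←L0 L3←L2 L4←L0 L5←L4 L6←L0 L7←L0 L8←L0
Dom∩ at merges:
  L4: preds {L1,L2}: {L0,L1} ∩ {L0,L2} = {L0}; idom=L0
  L6: preds {L2,L4,L5}: {L0,L2} ∩ {L0,L4} ∩ {L0,L4,L5} = {L0}; idom=L0
  L7: preds {L3,L4,L5}: {L0,L2,L3} ∩ {L0,L4} ∩ {L0,L4,L5} = {L0}; idom=L0
  L8: preds {L0,L5}: {L0} ∩ {L0,L4,L5} = {L0}; idom=L0

Frontier:
  L4←L1: walk L1 to L0
  L4←L2: walk L2 to L0
  L6←L2: walk L2 to L0
  L6←L4: walk L4 to L0
  L6←L5: walk L5→L4 to L0
  L7←L3: walk L3→L2 to L0
  L7←L4: walk L4 to L0
  L7←L5: walk L5→L4 to L0
  L8←L0: walk · to L0
  L8←L5: walk L5→L4 to L0
  L0 → ∅
  L1 → {L4}
  L2 → {L4,L6,L7}
  L3 → {L7}
  L4 → {L6,L7,L8}
  L5 → {L6,L7,L8}
  L6 → ∅
  L7 → ∅
  L8 → ∅

φ for g: defs {L1,L2}
  DF⁺ = {L4,L6,L7,L8}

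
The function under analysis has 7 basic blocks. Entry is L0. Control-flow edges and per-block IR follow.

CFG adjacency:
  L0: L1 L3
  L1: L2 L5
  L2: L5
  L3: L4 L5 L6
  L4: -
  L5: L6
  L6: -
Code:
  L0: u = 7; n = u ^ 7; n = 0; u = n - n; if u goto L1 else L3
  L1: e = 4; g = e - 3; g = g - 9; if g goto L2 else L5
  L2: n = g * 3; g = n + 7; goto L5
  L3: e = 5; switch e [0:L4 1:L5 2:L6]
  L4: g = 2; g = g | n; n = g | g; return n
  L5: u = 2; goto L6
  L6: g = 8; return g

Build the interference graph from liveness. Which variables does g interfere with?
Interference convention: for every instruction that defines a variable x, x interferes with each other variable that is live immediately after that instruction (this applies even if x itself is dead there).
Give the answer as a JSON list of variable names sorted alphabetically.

Block summaries:
  L0: def={n,u} ue=∅
  L1: def={e,g} ue=∅
  L2: def={g,n} ue={g}
  L3: def={e} ue=∅
  L4: def={g,n} ue={n}
  L5: def={u} ue=∅
  L6: def={g} ue=∅

Backward fixpoint:
  L0: in=∅ out={n}
  L1: in=∅ out={g}
  L2: in={g} out=∅
  L3: in={n} out={n}
  L4: in={n} out=∅
  L5: in=∅ out=∅
  L6: in=∅ out=∅

Interfere edges:
  e: {n}
  g: {n}
  n: {e,g,u}
  u: {n}

N(g) = ["n"]

Answer: ["n"]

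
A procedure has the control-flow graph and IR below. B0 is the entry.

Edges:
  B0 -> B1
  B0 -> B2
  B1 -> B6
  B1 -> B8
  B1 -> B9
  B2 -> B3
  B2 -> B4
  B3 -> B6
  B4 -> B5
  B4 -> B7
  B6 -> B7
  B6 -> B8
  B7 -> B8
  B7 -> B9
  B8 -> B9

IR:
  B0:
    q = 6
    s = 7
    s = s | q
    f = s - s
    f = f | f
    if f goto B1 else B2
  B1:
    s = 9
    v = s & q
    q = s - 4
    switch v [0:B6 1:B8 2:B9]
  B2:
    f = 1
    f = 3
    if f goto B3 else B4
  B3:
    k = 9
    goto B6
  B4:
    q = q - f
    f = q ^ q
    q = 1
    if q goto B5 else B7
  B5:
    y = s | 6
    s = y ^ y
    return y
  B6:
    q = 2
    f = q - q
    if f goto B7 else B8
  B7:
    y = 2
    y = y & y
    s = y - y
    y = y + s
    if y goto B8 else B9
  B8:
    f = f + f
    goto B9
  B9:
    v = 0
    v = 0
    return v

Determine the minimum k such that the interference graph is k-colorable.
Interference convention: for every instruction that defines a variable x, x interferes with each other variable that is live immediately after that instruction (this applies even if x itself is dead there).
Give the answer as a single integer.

def/use:
  B0: {f,q,s} / ∅
  B1: {q,s,v} / {q}
  B2: {f} / ∅
  B3: {k} / ∅
  B4: {f,q} / {f,q}
  B5: {s,y} / {s}
  B6: {f,q} / ∅
  B7: {s,y} / ∅
  B8: {f} / {f}
  B9: {v} / ∅

Liveness:
  live B0: ∅→{f,q,s}
  live B1: {f,q}→{f}
  live B2: {q,s}→{f,q,s}
  live B3: ∅→∅
  live B4: {f,q,s}→{f,s}
  live B5: {s}→∅
  live B6: ∅→{f}
  live B7: {f}→{f}
  live B8: {f}→∅
  live B9: ∅→∅

Interference:
  f — {q,s,v,y}
  k — ∅
  q — {f,s,v}
  s — {f,q,v,y}
  v — {f,q,s}
  y — {f,s}

Registers:
  {f,q,s,v} pairwise interfere (4-clique) ⇒ χ ≥ 4
  4-colouring: r0={f,k}  r1={s}  r2={q,y}  r3={v}
  χ = 4

Answer: 4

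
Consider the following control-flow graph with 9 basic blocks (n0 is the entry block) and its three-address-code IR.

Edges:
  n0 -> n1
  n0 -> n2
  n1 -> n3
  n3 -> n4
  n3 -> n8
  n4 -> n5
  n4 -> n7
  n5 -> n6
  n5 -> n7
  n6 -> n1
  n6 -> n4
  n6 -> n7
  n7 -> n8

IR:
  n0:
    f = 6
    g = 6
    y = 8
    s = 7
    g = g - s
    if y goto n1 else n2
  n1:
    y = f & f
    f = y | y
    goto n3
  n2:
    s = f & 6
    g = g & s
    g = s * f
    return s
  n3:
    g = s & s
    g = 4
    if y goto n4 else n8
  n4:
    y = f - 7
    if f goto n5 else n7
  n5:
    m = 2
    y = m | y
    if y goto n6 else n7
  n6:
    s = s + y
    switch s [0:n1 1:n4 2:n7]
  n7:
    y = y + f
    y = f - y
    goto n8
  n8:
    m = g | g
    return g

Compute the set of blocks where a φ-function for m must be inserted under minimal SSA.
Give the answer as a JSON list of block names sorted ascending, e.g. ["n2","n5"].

Answer: ["n1", "n4", "n7", "n8"]

Working:
idom tree: n1←n0 n2←n0 n3←n1 n4←n3 n5←n4 n6←n5 n7←n4 n8←n3
Join-block Dom:
  n1: preds {n0,n6}: {n0} ∩ {n0,n1,n3,n4,n5,n6} = {n0}; idom=n0
  n4: preds {n3,n6}: {n0,n1,n3} ∩ {n0,n1,n3,n4,n5,n6} = {n0,n1,n3}; idom=n3
  n7: preds {n4,n5,n6}: {n0,n1,n3,n4} ∩ {n0,n1,n3,n4,n5} ∩ {n0,n1,n3,n4,n5,n6} = {n0,n1,n3,n4}; idom=n4
  n8: preds {n3,n7}: {n0,n1,n3} ∩ {n0,n1,n3,n4,n7} = {n0,n1,n3}; idom=n3

Frontier:
  n1←n0: walk · to n0
  n1←n6: walk n6→n5→n4→n3→n1 to n0
  n4←n3: walk · to n3
  n4←n6: walk n6→n5→n4 to n3
  n7←n4: walk · to n4
  n7←n5: walk n5 to n4
  n7←n6: walk n6→n5 to n4
  n8←n3: walk · to n3
  n8←n7: walk n7→n4 to n3
  DF(n0)=∅
  DF(n1)={n1}
  DF(n2)=∅
  DF(n3)={n1}
  DF(n4)={n1,n4,n8}
  DF(n5)={n1,n4,n7}
  DF(n6)={n1,n4,n7}
  DF(n7)={n8}
  DF(n8)=∅

φ for m: defs {n5,n8}
  DF⁺ = {n1,n4,n7,n8}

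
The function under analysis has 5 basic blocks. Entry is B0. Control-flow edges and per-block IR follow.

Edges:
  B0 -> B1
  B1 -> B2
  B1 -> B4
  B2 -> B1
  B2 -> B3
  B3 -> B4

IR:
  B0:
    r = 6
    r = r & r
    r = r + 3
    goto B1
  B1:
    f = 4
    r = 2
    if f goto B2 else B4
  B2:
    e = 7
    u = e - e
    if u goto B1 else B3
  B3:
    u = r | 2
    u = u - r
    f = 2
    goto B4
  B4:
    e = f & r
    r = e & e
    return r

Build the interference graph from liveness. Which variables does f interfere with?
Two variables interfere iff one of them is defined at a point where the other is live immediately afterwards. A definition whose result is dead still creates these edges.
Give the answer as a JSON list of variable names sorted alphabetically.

Answer: ["r"]

Working:
Block summaries:
  B0 def {r} use ∅
  B1 def {f,r} use ∅
  B2 def {e,u} use ∅
  B3 def {f,u} use {r}
  B4 def {e,r} use {f,r}

Live sets:
  B0: in=∅ out=∅
  B1: in=∅ out={f,r}
  B2: in={r} out={r}
  B3: in={r} out={f,r}
  B4: in={f,r} out=∅

Interference:
  e↔{r}
  f↔{r}
  r↔{e,f,u}
  u↔{r}

N(f) = ["r"]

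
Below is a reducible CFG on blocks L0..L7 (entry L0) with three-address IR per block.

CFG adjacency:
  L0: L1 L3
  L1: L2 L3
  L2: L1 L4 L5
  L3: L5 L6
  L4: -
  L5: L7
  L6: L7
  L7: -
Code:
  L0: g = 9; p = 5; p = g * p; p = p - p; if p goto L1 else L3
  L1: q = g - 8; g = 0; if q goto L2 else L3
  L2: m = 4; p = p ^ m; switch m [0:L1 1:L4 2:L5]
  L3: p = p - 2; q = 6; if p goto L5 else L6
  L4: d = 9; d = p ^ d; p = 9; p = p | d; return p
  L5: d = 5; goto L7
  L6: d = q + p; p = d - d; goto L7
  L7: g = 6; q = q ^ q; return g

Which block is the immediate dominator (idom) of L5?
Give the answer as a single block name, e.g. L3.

Answer: L0

Derivation:
idom tree: L1←L0 L2←L1 L3←L0 L4←L2 L5←L0 L6←L3 L7←L0
Join-block Dom:
  L1: preds {L0,L2}: {L0} ∩ {L0,L1,L2} = {L0}; idom=L0
  L3: preds {L0,L1}: {L0} ∩ {L0,L1} = {L0}; idom=L0
  L5: preds {L2,L3}: {L0,L1,L2} ∩ {L0,L3} = {L0}; idom=L0
  L7: preds {L5,L6}: {L0,L5} ∩ {L0,L3,L6} = {L0}; idom=L0

idom(L5) = L0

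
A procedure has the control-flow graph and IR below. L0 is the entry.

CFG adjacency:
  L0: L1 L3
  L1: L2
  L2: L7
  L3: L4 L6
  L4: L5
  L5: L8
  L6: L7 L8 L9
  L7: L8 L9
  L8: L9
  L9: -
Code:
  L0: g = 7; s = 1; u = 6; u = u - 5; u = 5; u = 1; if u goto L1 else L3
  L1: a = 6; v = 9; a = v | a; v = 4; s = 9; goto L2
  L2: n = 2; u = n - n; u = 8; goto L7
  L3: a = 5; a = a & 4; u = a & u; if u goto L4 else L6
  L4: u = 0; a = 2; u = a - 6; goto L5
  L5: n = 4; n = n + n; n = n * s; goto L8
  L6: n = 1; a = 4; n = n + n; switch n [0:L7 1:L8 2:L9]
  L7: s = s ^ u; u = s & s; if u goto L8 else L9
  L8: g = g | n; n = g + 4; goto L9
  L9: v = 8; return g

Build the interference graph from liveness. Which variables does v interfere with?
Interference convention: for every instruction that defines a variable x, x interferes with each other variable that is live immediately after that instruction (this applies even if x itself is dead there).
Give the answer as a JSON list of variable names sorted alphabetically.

Block summaries:
  L0: {g,s,u} / ∅
  L1: {a,s,v} / ∅
  L2: {n,u} / ∅
  L3: {a,u} / {u}
  L4: {a,u} / ∅
  L5: {n} / {s}
  L6: {a,n} / ∅
  L7: {s,u} / {s,u}
  L8: {g,n} / {g,n}
  L9: {v} / {g}

Live sets:
  L0 li=∅ lo={g,s,u}
  L1 li={g} lo={g,s}
  L2 li={g,s} lo={g,n,s,u}
  L3 li={g,s,u} lo={g,s,u}
  L4 li={g,s} lo={g,s}
  L5 li={g,s} lo={g,n}
  L6 li={g,s,u} lo={g,n,s,u}
  L7 li={g,n,s,u} lo={g,n}
  L8 li={g,n} lo={g}
  L9 li={g} lo=∅

Interference:
  a — {g,n,s,u,v}
  g — {a,n,s,u,v}
  n — {a,g,s,u}
  s — {a,g,n,u}
  u — {a,g,n,s}
  v — {a,g}

N(v) = ["a", "g"]

Answer: ["a", "g"]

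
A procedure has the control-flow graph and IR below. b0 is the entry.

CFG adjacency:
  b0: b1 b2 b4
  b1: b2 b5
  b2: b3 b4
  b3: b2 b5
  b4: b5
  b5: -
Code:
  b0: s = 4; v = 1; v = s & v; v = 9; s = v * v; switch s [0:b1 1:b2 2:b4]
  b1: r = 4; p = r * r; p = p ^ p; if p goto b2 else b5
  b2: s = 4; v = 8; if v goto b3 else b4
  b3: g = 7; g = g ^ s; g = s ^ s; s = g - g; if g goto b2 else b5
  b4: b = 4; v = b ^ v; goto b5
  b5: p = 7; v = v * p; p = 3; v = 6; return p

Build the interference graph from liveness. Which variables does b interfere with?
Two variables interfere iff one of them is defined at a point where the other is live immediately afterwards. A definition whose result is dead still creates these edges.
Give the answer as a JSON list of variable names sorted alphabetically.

def/use:
  b0: {s,v} / ∅
  b1: {p,r} / ∅
  b2: {s,v} / ∅
  b3: {g,s} / {s}
  b4: {b,v} / {v}
  b5: {p,v} / {v}

Liveness:
  b0: in=∅ out={v}
  b1: in={v} out={v}
  b2: in=∅ out={s,v}
  b3: in={s,v} out={v}
  b4: in={v} out={v}
  b5: in={v} out=∅

Conflict graph:
  b — {v}
  g — {s,v}
  p — {v}
  r — {v}
  s — {g,v}
  v — {b,g,p,r,s}

N(b) = ["v"]

Answer: ["v"]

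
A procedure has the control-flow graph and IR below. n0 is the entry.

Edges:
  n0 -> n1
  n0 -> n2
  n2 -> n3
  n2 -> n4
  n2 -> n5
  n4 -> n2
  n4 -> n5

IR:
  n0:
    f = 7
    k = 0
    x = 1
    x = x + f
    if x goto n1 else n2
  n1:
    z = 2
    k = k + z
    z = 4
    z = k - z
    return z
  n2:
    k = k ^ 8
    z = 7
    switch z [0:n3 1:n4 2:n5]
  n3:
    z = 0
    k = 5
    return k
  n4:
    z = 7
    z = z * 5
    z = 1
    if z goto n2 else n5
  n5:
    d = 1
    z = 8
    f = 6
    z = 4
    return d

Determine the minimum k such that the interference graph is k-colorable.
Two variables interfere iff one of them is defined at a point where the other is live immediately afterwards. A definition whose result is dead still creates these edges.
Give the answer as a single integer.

Answer: 3

Analysis:
Per-block:
  n0 def {f,k,x} use ∅
  n1 def {k,z} use {k}
  n2 def {k,z} use {k}
  n3 def {k,z} use ∅
  n4 def {z} use ∅
  n5 def {d,f,z} use ∅

Liveness:
  n0 li=∅ lo={k}
  n1 li={k} lo=∅
  n2 li={k} lo={k}
  n3 li=∅ lo=∅
  n4 li={k} lo={k}
  n5 li=∅ lo=∅

Interfere edges:
  d: {f,z}
  f: {d,k,x}
  k: {f,x,z}
  x: {f,k}
  z: {d,k}

Colouring:
  lower bound: {f,k,x} mutually conflict ⇒ χ ≥ 3
  3-colouring: c0={f,z}  c1={d,k}  c2={x}
  χ = 3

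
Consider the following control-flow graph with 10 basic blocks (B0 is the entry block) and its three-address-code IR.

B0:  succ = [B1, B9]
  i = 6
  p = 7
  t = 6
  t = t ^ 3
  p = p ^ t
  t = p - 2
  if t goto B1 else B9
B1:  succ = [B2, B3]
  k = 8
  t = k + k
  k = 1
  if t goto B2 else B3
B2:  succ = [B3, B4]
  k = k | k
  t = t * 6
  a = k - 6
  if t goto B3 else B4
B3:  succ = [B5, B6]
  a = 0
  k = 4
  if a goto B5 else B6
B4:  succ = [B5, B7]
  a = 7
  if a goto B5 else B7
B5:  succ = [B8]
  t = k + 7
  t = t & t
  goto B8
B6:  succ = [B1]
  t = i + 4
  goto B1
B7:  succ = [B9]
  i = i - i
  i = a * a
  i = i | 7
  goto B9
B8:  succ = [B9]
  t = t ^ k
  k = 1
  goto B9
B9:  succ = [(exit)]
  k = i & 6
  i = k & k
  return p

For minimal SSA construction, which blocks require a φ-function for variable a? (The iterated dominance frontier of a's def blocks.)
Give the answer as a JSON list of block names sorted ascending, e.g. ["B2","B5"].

Answer: ["B1", "B3", "B5", "B9"]

Derivation:
idom tree: B1←B0 B2←B1 B3←B1 B4←B2 B5←B1 B6←B3 B7←B4 B8←B5 B9←B0
Dom at joins:
  B1: preds {B0,B6}: {B0} ∩ {B0,B1,B3,B6} = {B0}; idom=B0
  B3: preds {B1,B2}: {B0,B1} ∩ {B0,B1,B2} = {B0,B1}; idom=B1
  B5: preds {B3,B4}: {B0,B1,B3} ∩ {B0,B1,B2,B4} = {B0,B1}; idom=B1
  B9: preds {B0,B7,B8}: {B0} ∩ {B0,B1,B2,B4,B7} ∩ {B0,B1,B5,B8} = {B0}; idom=B0

DF walk-up:
  join B1 pred B0: · stop@B0
  join B1 pred B6: B6→B3→B1 stop@B0
  join B3 pred B1: · stop@B1
  join B3 pred B2: B2 stop@B1
  join B5 pred B3: B3 stop@B1
  join B5 pred B4: B4→B2 stop@B1
  join B9 pred B0: · stop@B0
  join B9 pred B7: B7→B4→B2→B1 stop@B0
  join B9 pred B8: B8→B5→B1 stop@B0
  DF(B0)=∅
  DF(B1)={B1,B9}
  DF(B2)={B3,B5,B9}
  DF(B3)={B1,B5}
  DF(B4)={B5,B9}
  DF(B5)={B9}
  DF(B6)={B1}
  DF(B7)={B9}
  DF(B8)={B9}
  DF(B9)=∅

φ for a: defs {B2,B3,B4}
  DF⁺ = {B1,B3,B5,B9}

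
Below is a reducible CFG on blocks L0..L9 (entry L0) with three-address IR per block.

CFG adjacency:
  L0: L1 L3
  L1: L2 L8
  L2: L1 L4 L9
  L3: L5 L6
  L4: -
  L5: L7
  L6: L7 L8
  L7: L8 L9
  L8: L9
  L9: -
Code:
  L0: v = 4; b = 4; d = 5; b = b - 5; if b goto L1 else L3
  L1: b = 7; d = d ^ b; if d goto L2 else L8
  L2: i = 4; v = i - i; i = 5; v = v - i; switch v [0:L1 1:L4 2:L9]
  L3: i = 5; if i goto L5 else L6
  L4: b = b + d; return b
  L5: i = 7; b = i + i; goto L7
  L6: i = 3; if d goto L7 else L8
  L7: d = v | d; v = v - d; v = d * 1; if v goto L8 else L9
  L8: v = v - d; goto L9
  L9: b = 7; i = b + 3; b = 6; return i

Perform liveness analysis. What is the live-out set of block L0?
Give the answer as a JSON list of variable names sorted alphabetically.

Answer: ["d", "v"]

Working:
Per-block:
  L0 def {b,d,v} use ∅
  L1 def {b,d} use {d}
  L2 def {i,v} use ∅
  L3 def {i} use ∅
  L4 def {b} use {b,d}
  L5 def {b,i} use ∅
  L6 def {i} use {d}
  L7 def {d,v} use {d,v}
  L8 def {v} use {d,v}
  L9 def {b,i} use ∅

Liveness:
  L0: in=∅ out={d,v}
  L1: in={d,v} out={b,d,v}
  L2: in={b,d} out={b,d,v}
  L3: in={d,v} out={d,v}
  L4: in={b,d} out=∅
  L5: in={d,v} out={d,v}
  L6: in={d,v} out={d,v}
  L7: in={d,v} out={d,v}
  L8: in={d,v} out=∅
  L9: in=∅ out=∅

live-out(L0) = ["d", "v"]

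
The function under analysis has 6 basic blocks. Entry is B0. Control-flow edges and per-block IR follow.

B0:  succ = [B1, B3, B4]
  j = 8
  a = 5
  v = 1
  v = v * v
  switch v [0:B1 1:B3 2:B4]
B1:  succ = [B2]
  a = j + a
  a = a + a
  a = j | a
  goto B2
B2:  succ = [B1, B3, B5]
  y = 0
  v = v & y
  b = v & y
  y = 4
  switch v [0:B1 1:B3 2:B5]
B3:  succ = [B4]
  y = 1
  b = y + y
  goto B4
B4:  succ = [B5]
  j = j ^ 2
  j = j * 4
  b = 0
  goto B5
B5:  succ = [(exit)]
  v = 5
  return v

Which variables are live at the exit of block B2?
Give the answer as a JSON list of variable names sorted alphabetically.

Per-block:
  B0 def {a,j,v} use ∅
  B1 def {a} use {a,j}
  B2 def {b,v,y} use {v}
  B3 def {b,y} use ∅
  B4 def {b,j} use {j}
  B5 def {v} use ∅

Live sets:
  B0 li=∅ lo={a,j,v}
  B1 li={a,j,v} lo={a,j,v}
  B2 li={a,j,v} lo={a,j,v}
  B3 li={j} lo={j}
  B4 li={j} lo=∅
  B5 li=∅ lo=∅

live-out(B2) = ["a", "j", "v"]

Answer: ["a", "j", "v"]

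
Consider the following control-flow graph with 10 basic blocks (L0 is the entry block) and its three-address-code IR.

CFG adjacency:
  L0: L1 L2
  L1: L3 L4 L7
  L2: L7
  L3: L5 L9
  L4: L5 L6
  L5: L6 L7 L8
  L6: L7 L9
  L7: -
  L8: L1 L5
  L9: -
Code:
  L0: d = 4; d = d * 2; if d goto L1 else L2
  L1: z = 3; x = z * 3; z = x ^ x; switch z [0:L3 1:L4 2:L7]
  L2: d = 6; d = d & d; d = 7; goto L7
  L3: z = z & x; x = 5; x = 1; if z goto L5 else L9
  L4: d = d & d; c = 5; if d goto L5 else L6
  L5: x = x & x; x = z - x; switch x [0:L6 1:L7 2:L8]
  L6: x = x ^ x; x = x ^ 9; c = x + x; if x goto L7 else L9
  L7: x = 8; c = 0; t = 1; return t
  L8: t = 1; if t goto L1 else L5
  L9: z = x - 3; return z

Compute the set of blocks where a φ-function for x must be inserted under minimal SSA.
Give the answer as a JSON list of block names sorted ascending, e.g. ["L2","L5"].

idom tree: L1←L0 L2←L0 L3←L1 L4←L1 L5←L1 L6←L1 L7←L0 L8←L5 L9←L1
Join-block Dom:
  L1: preds {L0,L8}: {L0} ∩ {L0,L1,L5,L8} = {L0}; idom=L0
  L5: preds {L3,L4,L8}: {L0,L1,L3} ∩ {L0,L1,L4} ∩ {L0,L1,L5,L8} = {L0,L1}; idom=L1
  L6: preds {L4,L5}: {L0,L1,L4} ∩ {L0,L1,L5} = {L0,L1}; idom=L1
  L7: preds {L1,L2,L5,L6}: {L0,L1} ∩ {L0,L2} ∩ {L0,L1,L5} ∩ {L0,L1,L6} = {L0}; idom=L0
  L9: preds {L3,L6}: {L0,L1,L3} ∩ {L0,L1,L6} = {L0,L1}; idom=L1

DF walk-up:
  join L1 pred L0: · stop@L0
  join L1 pred L8: L8→L5→L1 stop@L0
  join L5 pred L3: L3 stop@L1
  join L5 pred L4: L4 stop@L1
  join L5 pred L8: L8→L5 stop@L1
  join L6 pred L4: L4 stop@L1
  join L6 pred L5: L5 stop@L1
  join L7 pred L1: L1 stop@L0
  join L7 pred L2: L2 stop@L0
  join L7 pred L5: L5→L1 stop@L0
  join L7 pred L6: L6→L1 stop@L0
  join L9 pred L3: L3 stop@L1
  join L9 pred L6: L6 stop@L1
  L0: DF=∅
  L1: DF={L1,L7}
  L2: DF={L7}
  L3: DF={L5,L9}
  L4: DF={L5,L6}
  L5: DF={L1,L5,L6,L7}
  L6: DF={L7,L9}
  L7: DF=∅
  L8: DF={L1,L5}
  L9: DF=∅

φ for x: defs {L1,L3,L5,L6,L7}
  DF⁺ = {L1,L5,L6,L7,L9}

Answer: ["L1", "L5", "L6", "L7", "L9"]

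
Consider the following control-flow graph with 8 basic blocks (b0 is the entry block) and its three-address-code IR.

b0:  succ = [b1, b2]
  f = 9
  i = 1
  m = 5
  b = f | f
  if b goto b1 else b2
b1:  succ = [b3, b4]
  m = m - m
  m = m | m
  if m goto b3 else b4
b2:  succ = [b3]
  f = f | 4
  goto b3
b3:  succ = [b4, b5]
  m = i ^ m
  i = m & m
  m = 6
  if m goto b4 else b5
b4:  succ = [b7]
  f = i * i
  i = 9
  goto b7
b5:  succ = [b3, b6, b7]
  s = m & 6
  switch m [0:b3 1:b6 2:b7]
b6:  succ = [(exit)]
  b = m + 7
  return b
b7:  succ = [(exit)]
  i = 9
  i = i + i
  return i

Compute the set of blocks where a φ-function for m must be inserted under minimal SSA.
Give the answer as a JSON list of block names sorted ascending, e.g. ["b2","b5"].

idom tree: b1←b0 b2←b0 b3←b0 b4←b0 b5←b3 b6←b5 b7←b0
Dom∩ at merges:
  b3: preds {b1,b2,b5}: {b0,b1} ∩ {b0,b2} ∩ {b0,b3,b5} = {b0}; idom=b0
  b4: preds {b1,b3}: {b0,b1} ∩ {b0,b3} = {b0}; idom=b0
  b7: preds {b4,b5}: {b0,b4} ∩ {b0,b3,b5} = {b0}; idom=b0

DF walk-up:
  join b3 pred b1: b1 stop@b0
  join b3 pred b2: b2 stop@b0
  join b3 pred b5: b5→b3 stop@b0
  join b4 pred b1: b1 stop@b0
  join b4 pred b3: b3 stop@b0
  join b7 pred b4: b4 stop@b0
  join b7 pred b5: b5→b3 stop@b0
  b0: DF=∅
  b1: DF={b3,b4}
  b2: DF={b3}
  b3: DF={b3,b4,b7}
  b4: DF={b7}
  b5: DF={b3,b7}
  b6: DF=∅
  b7: DF=∅

φ for m: defs {b0,b1,b3}
  DF⁺ = {b3,b4,b7}

Answer: ["b3", "b4", "b7"]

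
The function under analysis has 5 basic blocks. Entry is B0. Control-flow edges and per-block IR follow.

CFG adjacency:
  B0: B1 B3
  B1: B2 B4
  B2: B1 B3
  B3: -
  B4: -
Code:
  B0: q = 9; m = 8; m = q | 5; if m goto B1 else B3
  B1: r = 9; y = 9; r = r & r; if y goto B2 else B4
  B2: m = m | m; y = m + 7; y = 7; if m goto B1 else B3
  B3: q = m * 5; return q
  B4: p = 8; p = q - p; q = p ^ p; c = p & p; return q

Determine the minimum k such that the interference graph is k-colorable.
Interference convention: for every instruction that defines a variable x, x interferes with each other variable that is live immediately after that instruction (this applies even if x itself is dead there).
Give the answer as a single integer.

Answer: 4

Analysis:
Block summaries:
  B0: {m,q} / ∅
  B1: {r,y} / ∅
  B2: {m,y} / {m}
  B3: {q} / {m}
  B4: {c,p,q} / {q}

Live sets:
  B0: in=∅ out={m,q}
  B1: in={m,q} out={m,q}
  B2: in={m,q} out={m,q}
  B3: in={m} out=∅
  B4: in={q} out=∅

Interference:
  c↔{q}
  m↔{q,r,y}
  p↔{q}
  q↔{c,m,p,r,y}
  r↔{m,q,y}
  y↔{m,q,r}

Registers:
  lower bound: {m,q,r,y} mutually conflict ⇒ χ ≥ 4
  assign c→r1 m→r1 p→r1 q→r0 r→r2 y→r3 — no edge inside a register ⇒ χ ≤ 4
  χ = 4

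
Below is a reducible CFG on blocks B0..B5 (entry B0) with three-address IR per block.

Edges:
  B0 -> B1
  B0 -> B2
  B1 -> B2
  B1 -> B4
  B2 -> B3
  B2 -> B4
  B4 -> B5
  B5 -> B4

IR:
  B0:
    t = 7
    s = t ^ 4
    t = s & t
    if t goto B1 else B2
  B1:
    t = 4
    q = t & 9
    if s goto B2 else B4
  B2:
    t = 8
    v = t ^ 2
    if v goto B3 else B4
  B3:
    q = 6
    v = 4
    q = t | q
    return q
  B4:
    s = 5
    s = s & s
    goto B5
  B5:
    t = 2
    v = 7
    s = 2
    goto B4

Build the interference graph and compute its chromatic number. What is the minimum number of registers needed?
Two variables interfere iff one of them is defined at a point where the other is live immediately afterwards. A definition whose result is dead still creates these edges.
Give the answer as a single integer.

Per-block:
  B0: def={s,t} ue=∅
  B1: def={q,t} ue={s}
  B2: def={t,v} ue=∅
  B3: def={q,v} ue={t}
  B4: def={s} ue=∅
  B5: def={s,t,v} ue=∅

Backward fixpoint:
  B0: in=∅ out={s}
  B1: in={s} out=∅
  B2: in=∅ out={t}
  B3: in={t} out=∅
  B4: in=∅ out=∅
  B5: in=∅ out=∅

Conflict graph:
  q↔{s,t,v}
  s↔{q,t}
  t↔{q,s,v}
  v↔{q,t}

Registers:
  lower bound: {q,s,t} mutually conflict ⇒ χ ≥ 3
  3-colouring: c0={q}  c1={t}  c2={s,v}
  χ = 3

Answer: 3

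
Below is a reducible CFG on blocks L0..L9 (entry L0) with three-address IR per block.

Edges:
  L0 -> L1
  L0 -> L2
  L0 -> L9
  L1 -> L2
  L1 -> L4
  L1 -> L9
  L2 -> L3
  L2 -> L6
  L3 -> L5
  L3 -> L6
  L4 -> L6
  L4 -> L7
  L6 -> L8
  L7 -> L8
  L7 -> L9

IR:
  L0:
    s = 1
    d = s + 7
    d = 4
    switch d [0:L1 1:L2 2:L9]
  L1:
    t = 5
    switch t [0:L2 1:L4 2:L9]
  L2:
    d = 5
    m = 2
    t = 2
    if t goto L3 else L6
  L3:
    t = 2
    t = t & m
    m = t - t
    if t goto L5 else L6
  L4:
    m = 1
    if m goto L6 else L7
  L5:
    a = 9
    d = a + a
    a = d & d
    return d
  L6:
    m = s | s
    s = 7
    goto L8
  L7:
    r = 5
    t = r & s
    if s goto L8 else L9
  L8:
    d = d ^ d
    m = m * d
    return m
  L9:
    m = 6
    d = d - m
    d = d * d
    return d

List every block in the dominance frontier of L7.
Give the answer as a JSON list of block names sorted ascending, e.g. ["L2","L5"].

idom tree: L1←L0 L2←L0 L3←L2 L4←L1 L5←L3 L6←L0 L7←L4 L8←L0 L9←L0
Dom at joins:
  L2: preds {L0,L1}: {L0} ∩ {L0,L1} = {L0}; idom=L0
  L6: preds {L2,L3,L4}: {L0,L2} ∩ {L0,L2,L3} ∩ {L0,L1,L4} = {L0}; idom=L0
  L8: preds {L6,L7}: {L0,L6} ∩ {L0,L1,L4,L7} = {L0}; idom=L0
  L9: preds {L0,L1,L7}: {L0} ∩ {L0,L1} ∩ {L0,L1,L4,L7} = {L0}; idom=L0

DF walk-up:
  L2←L0: walk · to L0
  L2←L1: walk L1 to L0
  L6←L2: walk L2 to L0
  L6←L3: walk L3→L2 to L0
  L6←L4: walk L4→L1 to L0
  L8←L6: walk L6 to L0
  L8←L7: walk L7→L4→L1 to L0
  L9←L0: walk · to L0
  L9←L1: walk L1 to L0
  L9←L7: walk L7→L4→L1 to L0
  L0: DF=∅
  L1: DF={L2,L6,L8,L9}
  L2: DF={L6}
  L3: DF={L6}
  L4: DF={L6,L8,L9}
  L5: DF=∅
  L6: DF={L8}
  L7: DF={L8,L9}
  L8: DF=∅
  L9: DF=∅

DF(L7) = ["L8", "L9"]

Answer: ["L8", "L9"]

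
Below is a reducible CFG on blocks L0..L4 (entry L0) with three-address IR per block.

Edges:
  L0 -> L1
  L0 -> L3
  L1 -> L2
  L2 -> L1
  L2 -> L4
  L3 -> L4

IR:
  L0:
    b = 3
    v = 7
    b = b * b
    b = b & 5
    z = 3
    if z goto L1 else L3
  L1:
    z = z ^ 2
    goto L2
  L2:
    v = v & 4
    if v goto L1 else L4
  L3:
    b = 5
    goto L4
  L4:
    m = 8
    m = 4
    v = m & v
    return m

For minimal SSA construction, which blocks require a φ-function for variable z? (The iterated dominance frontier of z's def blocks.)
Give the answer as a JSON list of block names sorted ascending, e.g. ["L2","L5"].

idom tree: L1←L0 L2←L1 L3←L0 L4←L0
Dom at joins:
  L1: preds {L0,L2}: {L0} ∩ {L0,L1,L2} = {L0}; idom=L0
  L4: preds {L2,L3}: {L0,L1,L2} ∩ {L0,L3} = {L0}; idom=L0

DF derivation:
  join L1 pred L0: · stop@L0
  join L1 pred L2: L2→L1 stop@L0
  join L4 pred L2: L2→L1 stop@L0
  join L4 pred L3: L3 stop@L0
  L0 → ∅
  L1 → {L1,L4}
  L2 → {L1,L4}
  L3 → {L4}
  L4 → ∅

φ for z: defs {L0,L1}
  DF⁺ = {L1,L4}

Answer: ["L1", "L4"]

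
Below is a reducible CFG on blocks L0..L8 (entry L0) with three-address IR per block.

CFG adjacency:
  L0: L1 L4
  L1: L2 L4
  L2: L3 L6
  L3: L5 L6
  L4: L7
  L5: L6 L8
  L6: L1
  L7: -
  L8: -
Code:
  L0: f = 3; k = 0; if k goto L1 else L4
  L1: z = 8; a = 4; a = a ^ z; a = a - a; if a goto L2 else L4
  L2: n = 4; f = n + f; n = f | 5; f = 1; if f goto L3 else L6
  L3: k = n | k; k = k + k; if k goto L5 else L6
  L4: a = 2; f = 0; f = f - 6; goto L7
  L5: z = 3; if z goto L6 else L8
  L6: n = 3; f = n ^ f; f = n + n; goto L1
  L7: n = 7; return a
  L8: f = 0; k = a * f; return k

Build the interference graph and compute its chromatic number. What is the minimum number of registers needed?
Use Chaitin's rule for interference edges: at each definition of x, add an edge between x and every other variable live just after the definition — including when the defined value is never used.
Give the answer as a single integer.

Answer: 4

Working:
def/use:
  L0 def {f,k} use ∅
  L1 def {a,z} use ∅
  L2 def {f,n} use {f}
  L3 def {k} use {k,n}
  L4 def {a,f} use ∅
  L5 def {z} use ∅
  L6 def {f,n} use {f}
  L7 def {n} use {a}
  L8 def {f,k} use {a}

Liveness:
  L0 li=∅ lo={f,k}
  L1 li={f,k} lo={a,f,k}
  L2 li={a,f,k} lo={a,f,k,n}
  L3 li={a,f,k,n} lo={a,f,k}
  L4 li=∅ lo={a}
  L5 li={a,f,k} lo={a,f,k}
  L6 li={f,k} lo={f,k}
  L7 li={a} lo=∅
  L8 li={a} lo=∅

Conflict graph:
  a — {f,k,n,z}
  f — {a,k,n,z}
  k — {a,f,n,z}
  n — {a,f,k}
  z — {a,f,k}

Chromatic number:
  {a,f,k,n} pairwise interfere (4-clique) ⇒ χ ≥ 4
  assign a→R0 f→R1 k→R2 n→R3 z→R3 — no edge inside a register ⇒ χ ≤ 4
  χ = 4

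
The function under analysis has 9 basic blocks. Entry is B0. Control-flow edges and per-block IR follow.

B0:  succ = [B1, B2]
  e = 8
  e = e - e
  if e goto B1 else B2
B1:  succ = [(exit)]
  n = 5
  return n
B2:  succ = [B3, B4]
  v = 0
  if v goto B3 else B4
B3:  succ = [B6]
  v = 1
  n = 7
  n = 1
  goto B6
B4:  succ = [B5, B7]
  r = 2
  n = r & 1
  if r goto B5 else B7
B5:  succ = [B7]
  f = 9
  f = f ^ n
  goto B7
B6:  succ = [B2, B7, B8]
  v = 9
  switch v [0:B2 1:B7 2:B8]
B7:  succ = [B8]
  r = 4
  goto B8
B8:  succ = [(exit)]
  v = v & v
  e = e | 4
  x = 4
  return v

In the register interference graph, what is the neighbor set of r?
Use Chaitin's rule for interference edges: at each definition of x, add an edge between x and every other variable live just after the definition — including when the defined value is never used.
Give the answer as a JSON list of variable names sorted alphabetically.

Answer: ["e", "n", "v"]

Working:
Block summaries:
  B0: {e} / ∅
  B1: {n} / ∅
  B2: {v} / ∅
  B3: {n,v} / ∅
  B4: {n,r} / ∅
  B5: {f} / {n}
  B6: {v} / ∅
  B7: {r} / ∅
  B8: {e,v,x} / {e,v}

Liveness:
  live B0: ∅→{e}
  live B1: ∅→∅
  live B2: {e}→{e,v}
  live B3: {e}→{e}
  live B4: {e,v}→{e,n,v}
  live B5: {e,n,v}→{e,v}
  live B6: {e}→{e,v}
  live B7: {e,v}→{e,v}
  live B8: {e,v}→∅

Interfere edges:
  e: {f,n,r,v}
  f: {e,n,v}
  n: {e,f,r,v}
  r: {e,n,v}
  v: {e,f,n,r,x}
  x: {v}

N(r) = ["e", "n", "v"]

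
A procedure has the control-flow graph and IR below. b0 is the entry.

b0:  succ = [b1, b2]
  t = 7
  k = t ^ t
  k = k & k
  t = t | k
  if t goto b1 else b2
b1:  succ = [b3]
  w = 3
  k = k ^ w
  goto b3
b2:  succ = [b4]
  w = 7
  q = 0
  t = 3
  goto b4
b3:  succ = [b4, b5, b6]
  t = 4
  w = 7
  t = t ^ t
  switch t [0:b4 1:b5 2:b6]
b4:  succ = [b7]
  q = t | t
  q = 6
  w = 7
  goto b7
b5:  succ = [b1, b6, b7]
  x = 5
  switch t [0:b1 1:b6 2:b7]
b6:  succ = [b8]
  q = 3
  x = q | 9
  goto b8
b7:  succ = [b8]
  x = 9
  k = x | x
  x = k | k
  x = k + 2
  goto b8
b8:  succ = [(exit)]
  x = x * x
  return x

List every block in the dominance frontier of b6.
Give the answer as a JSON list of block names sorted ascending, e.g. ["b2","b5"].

Answer: ["b8"]

Working:
idom tree: b1←b0 b2←b0 b3←b1 b4←b0 b5←b3 b6←b3 b7←b0 b8←b0
Dom∩ at merges:
  b1: preds {b0,b5}: {b0} ∩ {b0,b1,b3,b5} = {b0}; idom=b0
  b4: preds {b2,b3}: {b0,b2} ∩ {b0,b1,b3} = {b0}; idom=b0
  b6: preds {b3,b5}: {b0,b1,b3} ∩ {b0,b1,b3,b5} = {b0,b1,b3}; idom=b3
  b7: preds {b4,b5}: {b0,b4} ∩ {b0,b1,b3,b5} = {b0}; idom=b0
  b8: preds {b6,b7}: {b0,b1,b3,b6} ∩ {b0,b7} = {b0}; idom=b0

Frontier:
  b1←b0: walk · to b0
  b1←b5: walk b5→b3→b1 to b0
  b4←b2: walk b2 to b0
  b4←b3: walk b3→b1 to b0
  b6←b3: walk · to b3
  b6←b5: walk b5 to b3
  b7←b4: walk b4 to b0
  b7←b5: walk b5→b3→b1 to b0
  b8←b6: walk b6→b3→b1 to b0
  b8←b7: walk b7 to b0
  b0 → ∅
  b1 → {b1,b4,b7,b8}
  b2 → {b4}
  b3 → {b1,b4,b7,b8}
  b4 → {b7}
  b5 → {b1,b6,b7}
  b6 → {b8}
  b7 → {b8}
  b8 → ∅

DF(b6) = ["b8"]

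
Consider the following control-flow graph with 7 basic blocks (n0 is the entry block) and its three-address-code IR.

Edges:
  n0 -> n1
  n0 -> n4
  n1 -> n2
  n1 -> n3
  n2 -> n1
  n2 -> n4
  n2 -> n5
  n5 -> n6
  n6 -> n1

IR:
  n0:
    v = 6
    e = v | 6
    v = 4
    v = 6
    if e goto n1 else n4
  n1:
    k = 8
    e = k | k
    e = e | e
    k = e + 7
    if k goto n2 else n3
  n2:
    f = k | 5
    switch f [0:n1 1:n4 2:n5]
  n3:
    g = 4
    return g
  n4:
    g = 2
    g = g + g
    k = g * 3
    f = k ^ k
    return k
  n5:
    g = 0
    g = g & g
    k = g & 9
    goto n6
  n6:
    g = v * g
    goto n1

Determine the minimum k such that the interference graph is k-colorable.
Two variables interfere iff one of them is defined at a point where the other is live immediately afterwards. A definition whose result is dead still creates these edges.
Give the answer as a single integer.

def/use:
  n0: {e,v} / ∅
  n1: {e,k} / ∅
  n2: {f} / {k}
  n3: {g} / ∅
  n4: {f,g,k} / ∅
  n5: {g,k} / ∅
  n6: {g} / {g,v}

Live sets:
  live n0: ∅→{v}
  live n1: {v}→{k,v}
  live n2: {k,v}→{v}
  live n3: ∅→∅
  live n4: ∅→∅
  live n5: {v}→{g,v}
  live n6: {g,v}→{v}

Conflict graph:
  e — {v}
  f — {k,v}
  g — {k,v}
  k — {f,g,v}
  v — {e,f,g,k}

Registers:
  lower bound: {f,k,v} mutually conflict ⇒ χ ≥ 3
  assign e→c1 f→c2 g→c2 k→c1 v→c0 — no edge inside a register ⇒ χ ≤ 3
  χ = 3

Answer: 3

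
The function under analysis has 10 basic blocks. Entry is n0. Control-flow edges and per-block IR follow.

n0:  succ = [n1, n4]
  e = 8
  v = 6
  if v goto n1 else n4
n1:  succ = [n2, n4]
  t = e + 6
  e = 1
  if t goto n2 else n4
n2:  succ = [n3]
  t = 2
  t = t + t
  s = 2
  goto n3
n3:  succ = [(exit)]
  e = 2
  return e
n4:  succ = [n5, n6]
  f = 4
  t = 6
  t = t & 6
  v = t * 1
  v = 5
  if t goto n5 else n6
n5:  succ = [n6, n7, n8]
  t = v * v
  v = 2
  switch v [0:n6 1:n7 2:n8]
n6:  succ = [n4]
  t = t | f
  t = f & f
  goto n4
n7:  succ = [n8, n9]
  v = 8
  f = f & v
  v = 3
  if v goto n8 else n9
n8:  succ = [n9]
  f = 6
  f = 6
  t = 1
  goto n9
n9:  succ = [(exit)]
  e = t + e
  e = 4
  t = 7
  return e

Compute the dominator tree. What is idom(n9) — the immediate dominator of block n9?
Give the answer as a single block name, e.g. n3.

idom tree: n1←n0 n2←n1 n3←n2 n4←n0 n5←n4 n6←n4 n7←n5 n8←n5 n9←n5
Dom∩ at merges:
  n4: preds {n0,n1,n6}: {n0} ∩ {n0,n1} ∩ {n0,n4,n6} = {n0}; idom=n0
  n6: preds {n4,n5}: {n0,n4} ∩ {n0,n4,n5} = {n0,n4}; idom=n4
  n8: preds {n5,n7}: {n0,n4,n5} ∩ {n0,n4,n5,n7} = {n0,n4,n5}; idom=n5
  n9: preds {n7,n8}: {n0,n4,n5,n7} ∩ {n0,n4,n5,n8} = {n0,n4,n5}; idom=n5

idom(n9) = n5

Answer: n5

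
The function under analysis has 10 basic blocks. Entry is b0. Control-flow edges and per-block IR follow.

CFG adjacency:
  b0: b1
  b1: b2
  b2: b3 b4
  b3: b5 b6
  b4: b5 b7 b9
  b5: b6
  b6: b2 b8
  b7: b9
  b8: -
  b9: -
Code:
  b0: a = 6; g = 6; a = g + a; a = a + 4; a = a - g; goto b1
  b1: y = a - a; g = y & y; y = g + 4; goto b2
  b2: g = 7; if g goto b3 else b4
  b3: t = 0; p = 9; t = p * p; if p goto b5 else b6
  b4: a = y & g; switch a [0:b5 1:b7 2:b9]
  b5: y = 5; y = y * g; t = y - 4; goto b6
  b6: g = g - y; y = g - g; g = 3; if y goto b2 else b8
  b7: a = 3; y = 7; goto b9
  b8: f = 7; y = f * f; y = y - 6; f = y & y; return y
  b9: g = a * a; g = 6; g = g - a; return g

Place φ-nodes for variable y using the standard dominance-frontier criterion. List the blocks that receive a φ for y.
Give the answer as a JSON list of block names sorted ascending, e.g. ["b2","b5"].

Answer: ["b2", "b6", "b9"]

Derivation:
idom tree: b1←b0 b2←b1 b3←b2 b4←b2 b5←b2 b6←b2 b7←b4 b8←b6 b9←b4
Dom∩ at merges:
  b2: preds {b1,b6}: {b0,b1} ∩ {b0,b1,b2,b6} = {b0,b1}; idom=b1
  b5: preds {b3,b4}: {b0,b1,b2,b3} ∩ {b0,b1,b2,b4} = {b0,b1,b2}; idom=b2
  b6: preds {b3,b5}: {b0,b1,b2,b3} ∩ {b0,b1,b2,b5} = {b0,b1,b2}; idom=b2
  b9: preds {b4,b7}: {b0,b1,b2,b4} ∩ {b0,b1,b2,b4,b7} = {b0,b1,b2,b4}; idom=b4

DF walk-up:
  join b2 pred b1: · stop@b1
  join b2 pred b6: b6→b2 stop@b1
  join b5 pred b3: b3 stop@b2
  join b5 pred b4: b4 stop@b2
  join b6 pred b3: b3 stop@b2
  join b6 pred b5: b5 stop@b2
  join b9 pred b4: · stop@b4
  join b9 pred b7: b7 stop@b4
  DF(b0)=∅
  DF(b1)=∅
  DF(b2)={b2}
  DF(b3)={b5,b6}
  DF(b4)={b5}
  DF(b5)={b6}
  DF(b6)={b2}
  DF(b7)={b9}
  DF(b8)=∅
  DF(b9)=∅

φ for y: defs {b1,b5,b6,b7,b8}
  DF⁺ = {b2,b6,b9}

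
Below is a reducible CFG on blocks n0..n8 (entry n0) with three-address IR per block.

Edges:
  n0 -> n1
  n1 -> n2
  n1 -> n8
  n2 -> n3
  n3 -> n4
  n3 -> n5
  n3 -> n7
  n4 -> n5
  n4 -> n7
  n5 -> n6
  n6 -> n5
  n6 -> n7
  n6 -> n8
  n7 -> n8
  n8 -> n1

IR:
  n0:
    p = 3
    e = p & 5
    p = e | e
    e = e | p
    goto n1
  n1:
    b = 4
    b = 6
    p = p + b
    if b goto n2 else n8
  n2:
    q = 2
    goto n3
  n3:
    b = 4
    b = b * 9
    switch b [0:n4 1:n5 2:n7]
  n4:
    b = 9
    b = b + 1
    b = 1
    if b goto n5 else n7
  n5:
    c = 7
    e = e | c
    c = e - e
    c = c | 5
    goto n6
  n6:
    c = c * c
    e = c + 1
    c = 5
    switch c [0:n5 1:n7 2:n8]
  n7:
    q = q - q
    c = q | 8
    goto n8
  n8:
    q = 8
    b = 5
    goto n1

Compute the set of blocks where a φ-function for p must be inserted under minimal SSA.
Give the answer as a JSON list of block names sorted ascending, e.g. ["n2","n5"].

Answer: ["n1"]

Derivation:
idom tree: n1←n0 n2←n1 n3←n2 n4←n3 n5←n3 n6←n5 n7←n3 n8←n1
Join-block Dom:
  n1: preds {n0,n8}: {n0} ∩ {n0,n1,n8} = {n0}; idom=n0
  n5: preds {n3,n4,n6}: {n0,n1,n2,n3} ∩ {n0,n1,n2,n3,n4} ∩ {n0,n1,n2,n3,n5,n6} = {n0,n1,n2,n3}; idom=n3
  n7: preds {n3,n4,n6}: {n0,n1,n2,n3} ∩ {n0,n1,n2,n3,n4} ∩ {n0,n1,n2,n3,n5,n6} = {n0,n1,n2,n3}; idom=n3
  n8: preds {n1,n6,n7}: {n0,n1} ∩ {n0,n1,n2,n3,n5,n6} ∩ {n0,n1,n2,n3,n7} = {n0,n1}; idom=n1

DF walk-up:
  join n1 pred n0: · stop@n0
  join n1 pred n8: n8→n1 stop@n0
  join n5 pred n3: · stop@n3
  join n5 pred n4: n4 stop@n3
  join n5 pred n6: n6→n5 stop@n3
  join n7 pred n3: · stop@n3
  join n7 pred n4: n4 stop@n3
  join n7 pred n6: n6→n5 stop@n3
  join n8 pred n1: · stop@n1
  join n8 pred n6: n6→n5→n3→n2 stop@n1
  join n8 pred n7: n7→n3→n2 stop@n1
  DF(n0)=∅
  DF(n1)={n1}
  DF(n2)={n8}
  DF(n3)={n8}
  DF(n4)={n5,n7}
  DF(n5)={n5,n7,n8}
  DF(n6)={n5,n7,n8}
  DF(n7)={n8}
  DF(n8)={n1}

φ for p: defs {n0,n1}
  DF⁺ = {n1}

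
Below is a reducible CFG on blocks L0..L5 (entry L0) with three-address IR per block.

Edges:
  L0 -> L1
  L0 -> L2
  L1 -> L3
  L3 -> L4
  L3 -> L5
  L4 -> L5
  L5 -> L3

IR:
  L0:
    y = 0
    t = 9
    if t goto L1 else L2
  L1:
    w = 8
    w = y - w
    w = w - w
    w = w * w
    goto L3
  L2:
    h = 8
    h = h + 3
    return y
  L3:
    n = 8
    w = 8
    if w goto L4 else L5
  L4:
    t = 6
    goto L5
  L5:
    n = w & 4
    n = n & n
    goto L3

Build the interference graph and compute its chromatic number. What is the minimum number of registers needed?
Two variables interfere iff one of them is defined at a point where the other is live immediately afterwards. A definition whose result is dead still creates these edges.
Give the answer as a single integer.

def/use:
  L0: {t,y} / ∅
  L1: {w} / {y}
  L2: {h} / {y}
  L3: {n,w} / ∅
  L4: {t} / ∅
  L5: {n} / {w}

Live sets:
  L0: in=∅ out={y}
  L1: in={y} out=∅
  L2: in={y} out=∅
  L3: in=∅ out={w}
  L4: in={w} out={w}
  L5: in={w} out=∅

Conflict graph:
  h — {y}
  n — ∅
  t — {w,y}
  w — {t,y}
  y — {h,t,w}

Registers:
  lower bound: {t,w,y} mutually conflict ⇒ χ ≥ 3
  3-colouring: r0={n,y}  r1={h,t}  r2={w}
  χ = 3

Answer: 3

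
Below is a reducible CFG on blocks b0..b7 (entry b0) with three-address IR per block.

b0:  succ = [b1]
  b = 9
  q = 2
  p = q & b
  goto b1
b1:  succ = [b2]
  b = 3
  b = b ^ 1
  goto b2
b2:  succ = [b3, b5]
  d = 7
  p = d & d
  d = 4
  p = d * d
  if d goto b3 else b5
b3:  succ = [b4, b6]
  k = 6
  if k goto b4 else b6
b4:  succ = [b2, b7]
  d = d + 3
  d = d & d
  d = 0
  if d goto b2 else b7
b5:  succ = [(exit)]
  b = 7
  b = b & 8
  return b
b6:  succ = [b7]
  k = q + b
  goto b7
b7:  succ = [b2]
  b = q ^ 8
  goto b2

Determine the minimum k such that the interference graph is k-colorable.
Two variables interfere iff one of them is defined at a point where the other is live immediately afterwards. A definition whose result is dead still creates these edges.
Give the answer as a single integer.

Answer: 4

Analysis:
Per-block:
  b0: {b,p,q} / ∅
  b1: {b} / ∅
  b2: {d,p} / ∅
  b3: {k} / ∅
  b4: {d} / {d}
  b5: {b} / ∅
  b6: {k} / {b,q}
  b7: {b} / {q}

Liveness:
  b0: in=∅ out={q}
  b1: in={q} out={b,q}
  b2: in={b,q} out={b,d,q}
  b3: in={b,d,q} out={b,d,q}
  b4: in={b,d,q} out={b,q}
  b5: in=∅ out=∅
  b6: in={b,q} out={q}
  b7: in={q} out={b,q}

Interfere edges:
  b↔{d,k,p,q}
  d↔{b,k,p,q}
  k↔{b,d,q}
  p↔{b,d,q}
  q↔{b,d,k,p}

Colouring:
  clique {b,d,k,q} ⇒ need ≥ 4
  assign b→r0 d→r1 k→r3 p→r3 q→r2 — no edge inside a register ⇒ χ ≤ 4
  χ = 4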